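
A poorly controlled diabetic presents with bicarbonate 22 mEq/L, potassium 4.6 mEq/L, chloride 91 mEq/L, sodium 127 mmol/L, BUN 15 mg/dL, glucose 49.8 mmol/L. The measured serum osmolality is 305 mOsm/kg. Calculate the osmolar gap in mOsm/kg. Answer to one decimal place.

Calculated osmolality = 2·Na + glucose + BUN/2.8
= 2·127 + 49.8 + 15/2.8
= 254 + 49.80 + 5.36
= 309.16 mOsm/kg ≈ 309.2 mOsm/kg
Osmolar gap = measured − calculated = 305 − 309.2 = -4.2 mOsm/kg

-4.2 mOsm/kg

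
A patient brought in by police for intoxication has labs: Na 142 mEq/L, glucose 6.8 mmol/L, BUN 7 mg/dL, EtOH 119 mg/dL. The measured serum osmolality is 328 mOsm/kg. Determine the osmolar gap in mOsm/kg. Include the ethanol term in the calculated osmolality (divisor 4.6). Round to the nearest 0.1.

Calculated osmolality = 2·Na + glucose + BUN/2.8 + ethanol/4.6
= 2·142 + 6.8 + 7/2.8 + 119/4.6
= 284 + 6.80 + 2.50 + 25.87
= 319.17 mOsm/kg ≈ 319.2 mOsm/kg
Osmolar gap = measured − calculated = 328 − 319.2 = 8.8 mOsm/kg

8.8 mOsm/kg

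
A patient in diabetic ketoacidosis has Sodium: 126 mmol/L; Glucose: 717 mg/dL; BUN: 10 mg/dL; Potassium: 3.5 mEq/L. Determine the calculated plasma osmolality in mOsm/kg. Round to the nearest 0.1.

Calculated osmolality = 2·Na + glucose/18 + BUN/2.8
= 2·126 + 717/18 + 10/2.8
= 252 + 39.83 + 3.57
= 295.4 mOsm/kg

295.4 mOsm/kg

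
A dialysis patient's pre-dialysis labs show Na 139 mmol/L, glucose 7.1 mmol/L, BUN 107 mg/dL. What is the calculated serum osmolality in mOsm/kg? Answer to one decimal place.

323.3 mOsm/kg

Calculated osmolality = 2·Na + glucose + BUN/2.8
= 2·139 + 7.1 + 107/2.8
= 278 + 7.10 + 38.21
= 323.31 mOsm/kg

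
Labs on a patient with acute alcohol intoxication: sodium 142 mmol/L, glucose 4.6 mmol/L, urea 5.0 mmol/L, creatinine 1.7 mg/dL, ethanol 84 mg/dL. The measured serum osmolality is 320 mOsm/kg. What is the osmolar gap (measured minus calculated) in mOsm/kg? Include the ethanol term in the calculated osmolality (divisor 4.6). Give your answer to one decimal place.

Calculated osmolality = 2·Na + glucose + urea + ethanol/4.6
= 2·142 + 4.6 + 5 + 84/4.6
= 284 + 4.60 + 5 + 18.26
= 311.86 mOsm/kg ≈ 311.9 mOsm/kg
Osmolar gap = measured − calculated = 320 − 311.9 = 8.1 mOsm/kg

8.1 mOsm/kg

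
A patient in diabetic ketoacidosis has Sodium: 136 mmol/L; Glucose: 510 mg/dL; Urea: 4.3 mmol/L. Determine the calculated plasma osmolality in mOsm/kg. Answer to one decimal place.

304.6 mOsm/kg

Calculated osmolality = 2·Na + glucose/18 + urea
= 2·136 + 510/18 + 4.3
= 272 + 28.33 + 4.30
= 304.63 mOsm/kg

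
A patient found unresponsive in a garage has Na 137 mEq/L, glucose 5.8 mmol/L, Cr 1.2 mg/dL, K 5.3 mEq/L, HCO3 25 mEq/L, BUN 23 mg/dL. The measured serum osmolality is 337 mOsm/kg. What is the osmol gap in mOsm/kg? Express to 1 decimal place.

49.0 mOsm/kg

Calculated osmolality = 2·Na + glucose + BUN/2.8
= 2·137 + 5.8 + 23/2.8
= 274 + 5.80 + 8.21
= 288.01 mOsm/kg ≈ 288.0 mOsm/kg
Osmolar gap = measured − calculated = 337 − 288.0 = 49.0 mOsm/kg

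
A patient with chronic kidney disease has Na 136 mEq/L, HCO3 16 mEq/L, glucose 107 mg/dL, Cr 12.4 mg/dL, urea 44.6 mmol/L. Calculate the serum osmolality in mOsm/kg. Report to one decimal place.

322.5 mOsm/kg

Calculated osmolality = 2·Na + glucose/18 + urea
= 2·136 + 107/18 + 44.6
= 272 + 5.94 + 44.60
= 322.54 mOsm/kg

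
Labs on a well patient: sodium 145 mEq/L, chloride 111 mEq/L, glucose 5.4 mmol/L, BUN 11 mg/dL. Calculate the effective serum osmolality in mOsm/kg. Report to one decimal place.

295.4 mOsm/kg

Effective osmolality excludes urea (freely permeant across cell membranes):
2·Na + glucose
= 2·145 + 5.4
= 290 + 5.4
= 295.4 mOsm/kg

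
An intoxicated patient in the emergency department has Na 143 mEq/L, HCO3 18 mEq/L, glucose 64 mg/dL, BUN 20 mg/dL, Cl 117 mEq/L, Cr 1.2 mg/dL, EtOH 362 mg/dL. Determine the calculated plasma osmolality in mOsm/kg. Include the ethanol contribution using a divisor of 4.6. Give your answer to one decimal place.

Calculated osmolality = 2·Na + glucose/18 + BUN/2.8 + ethanol/4.6
= 2·143 + 64/18 + 20/2.8 + 362/4.6
= 286 + 3.56 + 7.14 + 78.70
= 375.4 mOsm/kg

375.4 mOsm/kg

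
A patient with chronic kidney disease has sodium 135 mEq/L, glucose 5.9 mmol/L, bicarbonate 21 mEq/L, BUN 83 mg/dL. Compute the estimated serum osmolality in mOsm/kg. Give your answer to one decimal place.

Calculated osmolality = 2·Na + glucose + BUN/2.8
= 2·135 + 5.9 + 83/2.8
= 270 + 5.90 + 29.64
= 305.54 mOsm/kg

305.5 mOsm/kg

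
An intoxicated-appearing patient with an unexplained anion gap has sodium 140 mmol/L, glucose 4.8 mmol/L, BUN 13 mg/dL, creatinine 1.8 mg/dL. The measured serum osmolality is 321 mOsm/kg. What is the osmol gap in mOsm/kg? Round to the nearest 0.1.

31.6 mOsm/kg

Calculated osmolality = 2·Na + glucose + BUN/2.8
= 2·140 + 4.8 + 13/2.8
= 280 + 4.80 + 4.64
= 289.44 mOsm/kg ≈ 289.4 mOsm/kg
Osmolar gap = measured − calculated = 321 − 289.4 = 31.6 mOsm/kg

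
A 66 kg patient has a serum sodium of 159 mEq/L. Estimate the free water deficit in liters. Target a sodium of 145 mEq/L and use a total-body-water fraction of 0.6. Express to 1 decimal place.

TBW = 0.6 · 66 = 39.6 L
Free water deficit = TBW · (Na/145 − 1)
= 39.6 · (159/145 − 1)
= 39.6 · 0.0966
= 3.83 L

3.8 L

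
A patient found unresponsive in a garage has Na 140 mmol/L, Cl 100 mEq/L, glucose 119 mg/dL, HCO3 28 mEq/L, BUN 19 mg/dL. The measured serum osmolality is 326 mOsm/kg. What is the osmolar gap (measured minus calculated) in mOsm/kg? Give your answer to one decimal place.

Calculated osmolality = 2·Na + glucose/18 + BUN/2.8
= 2·140 + 119/18 + 19/2.8
= 280 + 6.61 + 6.79
= 293.4 mOsm/kg ≈ 293.4 mOsm/kg
Osmolar gap = measured − calculated = 326 − 293.4 = 32.6 mOsm/kg

32.6 mOsm/kg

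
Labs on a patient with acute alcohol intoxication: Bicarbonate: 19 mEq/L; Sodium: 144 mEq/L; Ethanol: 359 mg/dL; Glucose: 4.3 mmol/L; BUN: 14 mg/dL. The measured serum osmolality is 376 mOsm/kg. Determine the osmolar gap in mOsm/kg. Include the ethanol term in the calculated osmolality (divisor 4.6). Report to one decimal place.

Calculated osmolality = 2·Na + glucose + BUN/2.8 + ethanol/4.6
= 2·144 + 4.3 + 14/2.8 + 359/4.6
= 288 + 4.30 + 5 + 78.04
= 375.34 mOsm/kg ≈ 375.3 mOsm/kg
Osmolar gap = measured − calculated = 376 − 375.3 = 0.7 mOsm/kg

0.7 mOsm/kg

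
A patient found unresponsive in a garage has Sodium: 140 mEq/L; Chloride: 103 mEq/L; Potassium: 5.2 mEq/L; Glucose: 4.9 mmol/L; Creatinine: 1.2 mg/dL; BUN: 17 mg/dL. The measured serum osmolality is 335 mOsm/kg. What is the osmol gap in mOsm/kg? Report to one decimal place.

44.0 mOsm/kg

Calculated osmolality = 2·Na + glucose + BUN/2.8
= 2·140 + 4.9 + 17/2.8
= 280 + 4.90 + 6.07
= 290.97 mOsm/kg ≈ 291.0 mOsm/kg
Osmolar gap = measured − calculated = 335 − 291.0 = 44.0 mOsm/kg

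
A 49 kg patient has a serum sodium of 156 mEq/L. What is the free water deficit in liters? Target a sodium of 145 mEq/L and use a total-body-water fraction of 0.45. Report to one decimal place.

TBW = 0.45 · 49 = 22.05 L
Free water deficit = TBW · (Na/145 − 1)
= 22.05 · (156/145 − 1)
= 22.05 · 0.0759
= 1.67 L

1.7 L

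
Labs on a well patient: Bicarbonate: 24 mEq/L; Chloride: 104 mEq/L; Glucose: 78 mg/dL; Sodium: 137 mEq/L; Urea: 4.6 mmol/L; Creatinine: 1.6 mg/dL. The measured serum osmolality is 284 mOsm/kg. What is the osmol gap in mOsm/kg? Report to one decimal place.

Calculated osmolality = 2·Na + glucose/18 + urea
= 2·137 + 78/18 + 4.6
= 274 + 4.33 + 4.60
= 282.93 mOsm/kg ≈ 282.9 mOsm/kg
Osmolar gap = measured − calculated = 284 − 282.9 = 1.1 mOsm/kg

1.1 mOsm/kg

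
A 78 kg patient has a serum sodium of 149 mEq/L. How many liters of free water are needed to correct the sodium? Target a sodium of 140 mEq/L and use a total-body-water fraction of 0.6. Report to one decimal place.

TBW = 0.6 · 78 = 46.8 L
Free water deficit = TBW · (Na/140 − 1)
= 46.8 · (149/140 − 1)
= 46.8 · 0.0643
= 3.01 L

3.0 L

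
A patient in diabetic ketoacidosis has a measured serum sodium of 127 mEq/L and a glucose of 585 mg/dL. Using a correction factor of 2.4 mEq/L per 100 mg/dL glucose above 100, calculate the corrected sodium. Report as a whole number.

139 mEq/L

Corrected Na = measured Na + 2.4 · (glucose − 100)/100
= 127 + 2.4 · (585 − 100)/100
= 127 + 11.6
= 138.6 mEq/L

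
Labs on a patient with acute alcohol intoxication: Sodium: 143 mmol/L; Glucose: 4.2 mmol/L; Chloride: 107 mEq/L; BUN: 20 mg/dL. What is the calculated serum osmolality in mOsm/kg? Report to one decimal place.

Calculated osmolality = 2·Na + glucose + BUN/2.8
= 2·143 + 4.2 + 20/2.8
= 286 + 4.20 + 7.14
= 297.34 mOsm/kg

297.3 mOsm/kg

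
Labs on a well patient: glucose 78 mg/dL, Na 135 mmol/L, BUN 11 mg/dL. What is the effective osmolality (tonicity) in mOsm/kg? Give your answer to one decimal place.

Effective osmolality excludes urea (freely permeant across cell membranes):
2·Na + glucose/18
= 2·135 + 78/18
= 270 + 4.33
= 274.33 mOsm/kg

274.3 mOsm/kg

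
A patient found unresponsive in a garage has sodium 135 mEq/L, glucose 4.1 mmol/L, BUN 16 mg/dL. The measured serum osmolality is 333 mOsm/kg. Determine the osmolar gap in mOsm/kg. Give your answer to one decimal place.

53.2 mOsm/kg

Calculated osmolality = 2·Na + glucose + BUN/2.8
= 2·135 + 4.1 + 16/2.8
= 270 + 4.10 + 5.71
= 279.81 mOsm/kg ≈ 279.8 mOsm/kg
Osmolar gap = measured − calculated = 333 − 279.8 = 53.2 mOsm/kg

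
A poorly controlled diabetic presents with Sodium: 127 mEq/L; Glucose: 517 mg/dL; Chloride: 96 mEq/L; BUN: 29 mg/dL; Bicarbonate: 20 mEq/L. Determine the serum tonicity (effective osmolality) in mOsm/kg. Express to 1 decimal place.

282.7 mOsm/kg

Effective osmolality excludes urea (freely permeant across cell membranes):
2·Na + glucose/18
= 2·127 + 517/18
= 254 + 28.72
= 282.72 mOsm/kg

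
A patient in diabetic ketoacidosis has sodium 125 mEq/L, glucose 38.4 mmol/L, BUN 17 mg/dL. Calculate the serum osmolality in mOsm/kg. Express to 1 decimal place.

Calculated osmolality = 2·Na + glucose + BUN/2.8
= 2·125 + 38.4 + 17/2.8
= 250 + 38.40 + 6.07
= 294.47 mOsm/kg

294.5 mOsm/kg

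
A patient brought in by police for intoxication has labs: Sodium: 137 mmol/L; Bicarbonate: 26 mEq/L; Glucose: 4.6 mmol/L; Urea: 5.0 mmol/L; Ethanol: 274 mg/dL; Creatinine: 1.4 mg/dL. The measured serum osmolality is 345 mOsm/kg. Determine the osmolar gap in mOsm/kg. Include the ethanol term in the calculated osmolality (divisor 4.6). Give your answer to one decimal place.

1.8 mOsm/kg

Calculated osmolality = 2·Na + glucose + urea + ethanol/4.6
= 2·137 + 4.6 + 5 + 274/4.6
= 274 + 4.60 + 5 + 59.57
= 343.17 mOsm/kg ≈ 343.2 mOsm/kg
Osmolar gap = measured − calculated = 345 − 343.2 = 1.8 mOsm/kg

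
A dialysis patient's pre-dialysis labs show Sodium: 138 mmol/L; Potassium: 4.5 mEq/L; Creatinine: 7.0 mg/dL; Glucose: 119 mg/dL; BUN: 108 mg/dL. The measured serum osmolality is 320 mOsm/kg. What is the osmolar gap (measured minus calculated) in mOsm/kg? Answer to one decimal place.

Calculated osmolality = 2·Na + glucose/18 + BUN/2.8
= 2·138 + 119/18 + 108/2.8
= 276 + 6.61 + 38.57
= 321.18 mOsm/kg ≈ 321.2 mOsm/kg
Osmolar gap = measured − calculated = 320 − 321.2 = -1.2 mOsm/kg

-1.2 mOsm/kg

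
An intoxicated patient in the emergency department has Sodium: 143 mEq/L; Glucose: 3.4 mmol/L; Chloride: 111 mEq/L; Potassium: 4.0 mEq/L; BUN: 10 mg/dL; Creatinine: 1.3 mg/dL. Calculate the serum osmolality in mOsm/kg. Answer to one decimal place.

Calculated osmolality = 2·Na + glucose + BUN/2.8
= 2·143 + 3.4 + 10/2.8
= 286 + 3.40 + 3.57
= 292.97 mOsm/kg

293.0 mOsm/kg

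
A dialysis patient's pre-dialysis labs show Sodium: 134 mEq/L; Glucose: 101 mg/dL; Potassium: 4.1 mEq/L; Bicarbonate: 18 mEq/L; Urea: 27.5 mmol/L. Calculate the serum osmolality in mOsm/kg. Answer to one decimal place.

Calculated osmolality = 2·Na + glucose/18 + urea
= 2·134 + 101/18 + 27.5
= 268 + 5.61 + 27.50
= 301.11 mOsm/kg

301.1 mOsm/kg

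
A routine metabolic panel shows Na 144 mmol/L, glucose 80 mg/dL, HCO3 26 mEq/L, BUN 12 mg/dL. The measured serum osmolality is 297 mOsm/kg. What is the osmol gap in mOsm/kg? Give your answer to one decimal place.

0.3 mOsm/kg

Calculated osmolality = 2·Na + glucose/18 + BUN/2.8
= 2·144 + 80/18 + 12/2.8
= 288 + 4.44 + 4.29
= 296.73 mOsm/kg ≈ 296.7 mOsm/kg
Osmolar gap = measured − calculated = 297 − 296.7 = 0.3 mOsm/kg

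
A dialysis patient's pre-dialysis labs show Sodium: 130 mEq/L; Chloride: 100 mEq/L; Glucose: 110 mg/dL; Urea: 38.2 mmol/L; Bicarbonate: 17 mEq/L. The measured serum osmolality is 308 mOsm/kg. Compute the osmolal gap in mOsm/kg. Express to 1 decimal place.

Calculated osmolality = 2·Na + glucose/18 + urea
= 2·130 + 110/18 + 38.2
= 260 + 6.11 + 38.20
= 304.31 mOsm/kg ≈ 304.3 mOsm/kg
Osmolar gap = measured − calculated = 308 − 304.3 = 3.7 mOsm/kg

3.7 mOsm/kg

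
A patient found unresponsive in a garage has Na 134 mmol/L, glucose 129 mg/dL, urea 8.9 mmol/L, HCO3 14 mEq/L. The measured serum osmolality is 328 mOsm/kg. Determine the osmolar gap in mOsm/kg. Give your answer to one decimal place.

43.9 mOsm/kg

Calculated osmolality = 2·Na + glucose/18 + urea
= 2·134 + 129/18 + 8.9
= 268 + 7.17 + 8.90
= 284.07 mOsm/kg ≈ 284.1 mOsm/kg
Osmolar gap = measured − calculated = 328 − 284.1 = 43.9 mOsm/kg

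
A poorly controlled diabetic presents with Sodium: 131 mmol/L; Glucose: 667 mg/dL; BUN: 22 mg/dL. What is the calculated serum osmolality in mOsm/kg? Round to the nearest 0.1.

Calculated osmolality = 2·Na + glucose/18 + BUN/2.8
= 2·131 + 667/18 + 22/2.8
= 262 + 37.06 + 7.86
= 306.92 mOsm/kg

306.9 mOsm/kg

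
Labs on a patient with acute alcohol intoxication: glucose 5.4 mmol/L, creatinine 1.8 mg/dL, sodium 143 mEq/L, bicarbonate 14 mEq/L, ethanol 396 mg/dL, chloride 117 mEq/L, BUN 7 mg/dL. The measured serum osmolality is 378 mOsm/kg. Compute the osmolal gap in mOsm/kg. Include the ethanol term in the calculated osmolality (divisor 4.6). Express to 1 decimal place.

Calculated osmolality = 2·Na + glucose + BUN/2.8 + ethanol/4.6
= 2·143 + 5.4 + 7/2.8 + 396/4.6
= 286 + 5.40 + 2.50 + 86.09
= 379.99 mOsm/kg ≈ 380.0 mOsm/kg
Osmolar gap = measured − calculated = 378 − 380.0 = -2.0 mOsm/kg

-2.0 mOsm/kg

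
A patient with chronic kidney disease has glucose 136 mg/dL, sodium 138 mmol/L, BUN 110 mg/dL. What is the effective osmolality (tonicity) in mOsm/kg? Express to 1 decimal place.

283.6 mOsm/kg

Effective osmolality excludes urea (freely permeant across cell membranes):
2·Na + glucose/18
= 2·138 + 136/18
= 276 + 7.56
= 283.56 mOsm/kg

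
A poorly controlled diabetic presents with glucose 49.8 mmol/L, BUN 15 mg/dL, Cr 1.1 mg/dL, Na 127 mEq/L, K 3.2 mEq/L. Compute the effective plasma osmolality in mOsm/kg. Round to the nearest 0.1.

303.8 mOsm/kg

Effective osmolality excludes urea (freely permeant across cell membranes):
2·Na + glucose
= 2·127 + 49.8
= 254 + 49.8
= 303.8 mOsm/kg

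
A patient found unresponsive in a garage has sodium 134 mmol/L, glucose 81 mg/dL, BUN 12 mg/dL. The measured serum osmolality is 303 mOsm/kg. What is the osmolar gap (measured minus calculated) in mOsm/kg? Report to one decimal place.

Calculated osmolality = 2·Na + glucose/18 + BUN/2.8
= 2·134 + 81/18 + 12/2.8
= 268 + 4.50 + 4.29
= 276.79 mOsm/kg ≈ 276.8 mOsm/kg
Osmolar gap = measured − calculated = 303 − 276.8 = 26.2 mOsm/kg

26.2 mOsm/kg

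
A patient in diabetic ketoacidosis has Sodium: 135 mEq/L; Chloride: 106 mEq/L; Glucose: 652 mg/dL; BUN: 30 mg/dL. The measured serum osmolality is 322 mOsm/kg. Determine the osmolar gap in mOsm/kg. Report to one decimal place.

Calculated osmolality = 2·Na + glucose/18 + BUN/2.8
= 2·135 + 652/18 + 30/2.8
= 270 + 36.22 + 10.71
= 316.93 mOsm/kg ≈ 316.9 mOsm/kg
Osmolar gap = measured − calculated = 322 − 316.9 = 5.1 mOsm/kg

5.1 mOsm/kg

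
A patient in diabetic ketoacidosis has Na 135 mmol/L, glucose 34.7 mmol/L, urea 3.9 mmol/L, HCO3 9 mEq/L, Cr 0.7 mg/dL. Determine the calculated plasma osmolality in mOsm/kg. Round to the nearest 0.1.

Calculated osmolality = 2·Na + glucose + urea
= 2·135 + 34.7 + 3.9
= 270 + 34.70 + 3.90
= 308.6 mOsm/kg

308.6 mOsm/kg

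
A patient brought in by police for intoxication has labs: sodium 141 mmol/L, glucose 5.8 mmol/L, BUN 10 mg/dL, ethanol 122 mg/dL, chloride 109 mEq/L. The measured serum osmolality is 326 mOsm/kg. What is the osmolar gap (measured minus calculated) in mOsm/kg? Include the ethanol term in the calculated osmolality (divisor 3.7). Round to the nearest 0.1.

1.7 mOsm/kg

Calculated osmolality = 2·Na + glucose + BUN/2.8 + ethanol/3.7
= 2·141 + 5.8 + 10/2.8 + 122/3.7
= 282 + 5.80 + 3.57 + 32.97
= 324.34 mOsm/kg ≈ 324.3 mOsm/kg
Osmolar gap = measured − calculated = 326 − 324.3 = 1.7 mOsm/kg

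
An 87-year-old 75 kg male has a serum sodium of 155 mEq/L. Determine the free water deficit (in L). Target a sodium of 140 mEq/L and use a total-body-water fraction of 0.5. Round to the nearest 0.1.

TBW = 0.5 · 75 = 37.5 L
Free water deficit = TBW · (Na/140 − 1)
= 37.5 · (155/140 − 1)
= 37.5 · 0.1071
= 4.02 L

4.0 L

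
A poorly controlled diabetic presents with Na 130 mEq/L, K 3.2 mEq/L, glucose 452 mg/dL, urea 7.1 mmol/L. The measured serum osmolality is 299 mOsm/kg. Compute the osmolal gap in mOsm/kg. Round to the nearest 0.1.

Calculated osmolality = 2·Na + glucose/18 + urea
= 2·130 + 452/18 + 7.1
= 260 + 25.11 + 7.10
= 292.21 mOsm/kg ≈ 292.2 mOsm/kg
Osmolar gap = measured − calculated = 299 − 292.2 = 6.8 mOsm/kg

6.8 mOsm/kg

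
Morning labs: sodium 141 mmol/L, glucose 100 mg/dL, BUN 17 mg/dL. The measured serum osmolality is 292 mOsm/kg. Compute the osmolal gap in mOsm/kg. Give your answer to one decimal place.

-1.6 mOsm/kg

Calculated osmolality = 2·Na + glucose/18 + BUN/2.8
= 2·141 + 100/18 + 17/2.8
= 282 + 5.56 + 6.07
= 293.63 mOsm/kg ≈ 293.6 mOsm/kg
Osmolar gap = measured − calculated = 292 − 293.6 = -1.6 mOsm/kg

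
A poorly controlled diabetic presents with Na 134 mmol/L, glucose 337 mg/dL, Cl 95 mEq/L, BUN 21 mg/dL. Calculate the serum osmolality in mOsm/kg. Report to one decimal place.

294.2 mOsm/kg

Calculated osmolality = 2·Na + glucose/18 + BUN/2.8
= 2·134 + 337/18 + 21/2.8
= 268 + 18.72 + 7.50
= 294.22 mOsm/kg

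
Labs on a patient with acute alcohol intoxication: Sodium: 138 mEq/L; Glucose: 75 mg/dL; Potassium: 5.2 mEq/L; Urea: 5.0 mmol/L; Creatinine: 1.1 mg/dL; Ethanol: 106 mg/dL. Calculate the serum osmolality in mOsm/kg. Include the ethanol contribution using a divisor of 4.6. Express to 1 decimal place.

308.2 mOsm/kg

Calculated osmolality = 2·Na + glucose/18 + urea + ethanol/4.6
= 2·138 + 75/18 + 5 + 106/4.6
= 276 + 4.17 + 5 + 23.04
= 308.21 mOsm/kg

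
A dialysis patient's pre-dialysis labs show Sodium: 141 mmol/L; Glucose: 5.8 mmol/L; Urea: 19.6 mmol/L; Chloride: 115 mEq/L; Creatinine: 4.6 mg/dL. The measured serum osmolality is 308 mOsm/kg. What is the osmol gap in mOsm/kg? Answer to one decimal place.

0.6 mOsm/kg

Calculated osmolality = 2·Na + glucose + urea
= 2·141 + 5.8 + 19.6
= 282 + 5.80 + 19.60
= 307.4 mOsm/kg ≈ 307.4 mOsm/kg
Osmolar gap = measured − calculated = 308 − 307.4 = 0.6 mOsm/kg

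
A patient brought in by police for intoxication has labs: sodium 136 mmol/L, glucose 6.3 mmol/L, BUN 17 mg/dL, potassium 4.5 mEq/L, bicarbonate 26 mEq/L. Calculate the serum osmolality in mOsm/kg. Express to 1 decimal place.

284.4 mOsm/kg

Calculated osmolality = 2·Na + glucose + BUN/2.8
= 2·136 + 6.3 + 17/2.8
= 272 + 6.30 + 6.07
= 284.37 mOsm/kg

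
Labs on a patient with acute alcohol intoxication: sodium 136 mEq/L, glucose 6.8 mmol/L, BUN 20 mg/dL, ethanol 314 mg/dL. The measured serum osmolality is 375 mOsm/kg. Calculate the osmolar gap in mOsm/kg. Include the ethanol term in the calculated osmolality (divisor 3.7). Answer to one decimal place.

4.2 mOsm/kg

Calculated osmolality = 2·Na + glucose + BUN/2.8 + ethanol/3.7
= 2·136 + 6.8 + 20/2.8 + 314/3.7
= 272 + 6.80 + 7.14 + 84.86
= 370.8 mOsm/kg ≈ 370.8 mOsm/kg
Osmolar gap = measured − calculated = 375 − 370.8 = 4.2 mOsm/kg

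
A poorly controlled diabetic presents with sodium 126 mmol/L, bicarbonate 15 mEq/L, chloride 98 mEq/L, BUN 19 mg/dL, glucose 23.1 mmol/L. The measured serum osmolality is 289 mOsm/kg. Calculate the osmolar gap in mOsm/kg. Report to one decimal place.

Calculated osmolality = 2·Na + glucose + BUN/2.8
= 2·126 + 23.1 + 19/2.8
= 252 + 23.10 + 6.79
= 281.89 mOsm/kg ≈ 281.9 mOsm/kg
Osmolar gap = measured − calculated = 289 − 281.9 = 7.1 mOsm/kg

7.1 mOsm/kg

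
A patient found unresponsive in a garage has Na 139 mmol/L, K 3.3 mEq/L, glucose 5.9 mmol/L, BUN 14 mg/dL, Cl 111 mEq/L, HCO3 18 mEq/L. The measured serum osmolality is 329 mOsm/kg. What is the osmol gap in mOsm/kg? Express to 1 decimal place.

40.1 mOsm/kg

Calculated osmolality = 2·Na + glucose + BUN/2.8
= 2·139 + 5.9 + 14/2.8
= 278 + 5.90 + 5
= 288.9 mOsm/kg ≈ 288.9 mOsm/kg
Osmolar gap = measured − calculated = 329 − 288.9 = 40.1 mOsm/kg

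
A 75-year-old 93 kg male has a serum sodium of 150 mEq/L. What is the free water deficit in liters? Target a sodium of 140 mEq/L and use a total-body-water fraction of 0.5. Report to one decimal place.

3.3 L

TBW = 0.5 · 93 = 46.5 L
Free water deficit = TBW · (Na/140 − 1)
= 46.5 · (150/140 − 1)
= 46.5 · 0.0714
= 3.32 L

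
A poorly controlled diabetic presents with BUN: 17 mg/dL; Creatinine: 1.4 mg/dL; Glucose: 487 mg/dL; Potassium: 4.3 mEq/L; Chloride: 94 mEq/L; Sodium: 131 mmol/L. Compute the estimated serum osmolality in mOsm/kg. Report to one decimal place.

Calculated osmolality = 2·Na + glucose/18 + BUN/2.8
= 2·131 + 487/18 + 17/2.8
= 262 + 27.06 + 6.07
= 295.13 mOsm/kg

295.1 mOsm/kg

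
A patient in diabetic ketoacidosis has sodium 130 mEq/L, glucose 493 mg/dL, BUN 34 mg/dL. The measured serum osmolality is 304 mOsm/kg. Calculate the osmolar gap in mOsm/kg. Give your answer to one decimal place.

4.5 mOsm/kg

Calculated osmolality = 2·Na + glucose/18 + BUN/2.8
= 2·130 + 493/18 + 34/2.8
= 260 + 27.39 + 12.14
= 299.53 mOsm/kg ≈ 299.5 mOsm/kg
Osmolar gap = measured − calculated = 304 − 299.5 = 4.5 mOsm/kg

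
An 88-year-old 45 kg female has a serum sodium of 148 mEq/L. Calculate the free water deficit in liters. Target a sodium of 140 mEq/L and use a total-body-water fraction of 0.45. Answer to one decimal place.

TBW = 0.45 · 45 = 20.25 L
Free water deficit = TBW · (Na/140 − 1)
= 20.25 · (148/140 − 1)
= 20.25 · 0.0571
= 1.16 L

1.2 L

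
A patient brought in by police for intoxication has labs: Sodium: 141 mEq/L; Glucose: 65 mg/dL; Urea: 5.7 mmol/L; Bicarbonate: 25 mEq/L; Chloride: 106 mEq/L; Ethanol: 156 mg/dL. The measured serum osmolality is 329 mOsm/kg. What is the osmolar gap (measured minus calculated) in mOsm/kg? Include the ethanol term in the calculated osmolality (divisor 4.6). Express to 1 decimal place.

Calculated osmolality = 2·Na + glucose/18 + urea + ethanol/4.6
= 2·141 + 65/18 + 5.7 + 156/4.6
= 282 + 3.61 + 5.70 + 33.91
= 325.22 mOsm/kg ≈ 325.2 mOsm/kg
Osmolar gap = measured − calculated = 329 − 325.2 = 3.8 mOsm/kg

3.8 mOsm/kg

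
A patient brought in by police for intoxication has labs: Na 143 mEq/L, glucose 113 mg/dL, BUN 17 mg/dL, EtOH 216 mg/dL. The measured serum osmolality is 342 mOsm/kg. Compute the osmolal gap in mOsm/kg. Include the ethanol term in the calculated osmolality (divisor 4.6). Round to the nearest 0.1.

Calculated osmolality = 2·Na + glucose/18 + BUN/2.8 + ethanol/4.6
= 2·143 + 113/18 + 17/2.8 + 216/4.6
= 286 + 6.28 + 6.07 + 46.96
= 345.31 mOsm/kg ≈ 345.3 mOsm/kg
Osmolar gap = measured − calculated = 342 − 345.3 = -3.3 mOsm/kg

-3.3 mOsm/kg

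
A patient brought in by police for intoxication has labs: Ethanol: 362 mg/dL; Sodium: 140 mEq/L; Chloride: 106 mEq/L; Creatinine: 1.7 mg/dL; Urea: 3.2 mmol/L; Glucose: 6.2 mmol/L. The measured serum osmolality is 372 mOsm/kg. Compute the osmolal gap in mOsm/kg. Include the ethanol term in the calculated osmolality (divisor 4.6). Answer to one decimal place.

Calculated osmolality = 2·Na + glucose + urea + ethanol/4.6
= 2·140 + 6.2 + 3.2 + 362/4.6
= 280 + 6.20 + 3.20 + 78.70
= 368.1 mOsm/kg ≈ 368.1 mOsm/kg
Osmolar gap = measured − calculated = 372 − 368.1 = 3.9 mOsm/kg

3.9 mOsm/kg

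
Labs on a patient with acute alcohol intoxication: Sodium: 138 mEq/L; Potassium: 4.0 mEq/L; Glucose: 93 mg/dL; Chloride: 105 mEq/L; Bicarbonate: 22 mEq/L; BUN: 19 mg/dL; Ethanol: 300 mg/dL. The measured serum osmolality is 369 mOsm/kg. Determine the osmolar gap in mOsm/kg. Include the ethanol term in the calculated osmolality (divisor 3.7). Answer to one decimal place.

Calculated osmolality = 2·Na + glucose/18 + BUN/2.8 + ethanol/3.7
= 2·138 + 93/18 + 19/2.8 + 300/3.7
= 276 + 5.17 + 6.79 + 81.08
= 369.04 mOsm/kg ≈ 369.0 mOsm/kg
Osmolar gap = measured − calculated = 369 − 369.0 = 0.0 mOsm/kg

0.0 mOsm/kg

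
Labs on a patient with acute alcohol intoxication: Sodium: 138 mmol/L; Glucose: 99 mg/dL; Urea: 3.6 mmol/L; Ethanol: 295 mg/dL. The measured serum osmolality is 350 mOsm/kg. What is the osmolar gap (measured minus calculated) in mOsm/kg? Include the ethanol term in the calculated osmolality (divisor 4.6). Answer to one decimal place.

Calculated osmolality = 2·Na + glucose/18 + urea + ethanol/4.6
= 2·138 + 99/18 + 3.6 + 295/4.6
= 276 + 5.50 + 3.60 + 64.13
= 349.23 mOsm/kg ≈ 349.2 mOsm/kg
Osmolar gap = measured − calculated = 350 − 349.2 = 0.8 mOsm/kg

0.8 mOsm/kg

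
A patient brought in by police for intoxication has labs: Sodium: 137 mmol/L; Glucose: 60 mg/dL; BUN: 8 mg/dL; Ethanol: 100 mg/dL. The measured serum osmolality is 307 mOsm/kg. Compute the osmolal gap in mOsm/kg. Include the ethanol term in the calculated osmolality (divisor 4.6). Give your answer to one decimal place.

Calculated osmolality = 2·Na + glucose/18 + BUN/2.8 + ethanol/4.6
= 2·137 + 60/18 + 8/2.8 + 100/4.6
= 274 + 3.33 + 2.86 + 21.74
= 301.93 mOsm/kg ≈ 301.9 mOsm/kg
Osmolar gap = measured − calculated = 307 − 301.9 = 5.1 mOsm/kg

5.1 mOsm/kg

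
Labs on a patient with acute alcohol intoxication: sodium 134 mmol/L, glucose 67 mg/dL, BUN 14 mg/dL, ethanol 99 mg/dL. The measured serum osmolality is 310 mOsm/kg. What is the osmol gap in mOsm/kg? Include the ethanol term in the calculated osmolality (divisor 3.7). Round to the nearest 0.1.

6.5 mOsm/kg

Calculated osmolality = 2·Na + glucose/18 + BUN/2.8 + ethanol/3.7
= 2·134 + 67/18 + 14/2.8 + 99/3.7
= 268 + 3.72 + 5 + 26.76
= 303.48 mOsm/kg ≈ 303.5 mOsm/kg
Osmolar gap = measured − calculated = 310 − 303.5 = 6.5 mOsm/kg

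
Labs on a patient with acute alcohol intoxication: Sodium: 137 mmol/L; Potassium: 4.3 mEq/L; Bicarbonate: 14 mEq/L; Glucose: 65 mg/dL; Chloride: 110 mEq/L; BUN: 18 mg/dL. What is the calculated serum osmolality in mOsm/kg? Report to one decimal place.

284.0 mOsm/kg

Calculated osmolality = 2·Na + glucose/18 + BUN/2.8
= 2·137 + 65/18 + 18/2.8
= 274 + 3.61 + 6.43
= 284.04 mOsm/kg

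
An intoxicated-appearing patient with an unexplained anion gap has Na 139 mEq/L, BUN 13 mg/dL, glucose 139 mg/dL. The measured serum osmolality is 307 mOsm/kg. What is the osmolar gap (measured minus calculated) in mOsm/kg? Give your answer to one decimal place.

Calculated osmolality = 2·Na + glucose/18 + BUN/2.8
= 2·139 + 139/18 + 13/2.8
= 278 + 7.72 + 4.64
= 290.36 mOsm/kg ≈ 290.4 mOsm/kg
Osmolar gap = measured − calculated = 307 − 290.4 = 16.6 mOsm/kg

16.6 mOsm/kg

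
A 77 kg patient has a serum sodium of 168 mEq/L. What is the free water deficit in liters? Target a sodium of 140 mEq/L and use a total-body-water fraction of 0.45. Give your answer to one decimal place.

6.9 L

TBW = 0.45 · 77 = 34.65 L
Free water deficit = TBW · (Na/140 − 1)
= 34.65 · (168/140 − 1)
= 34.65 · 0.2
= 6.93 L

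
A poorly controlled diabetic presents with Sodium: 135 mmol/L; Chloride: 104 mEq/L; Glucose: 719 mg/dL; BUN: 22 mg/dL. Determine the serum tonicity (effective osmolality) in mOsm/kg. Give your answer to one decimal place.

Effective osmolality excludes urea (freely permeant across cell membranes):
2·Na + glucose/18
= 2·135 + 719/18
= 270 + 39.94
= 309.94 mOsm/kg

309.9 mOsm/kg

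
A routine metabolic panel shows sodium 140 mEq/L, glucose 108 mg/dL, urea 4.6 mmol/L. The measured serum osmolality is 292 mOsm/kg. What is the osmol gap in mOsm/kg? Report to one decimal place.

Calculated osmolality = 2·Na + glucose/18 + urea
= 2·140 + 108/18 + 4.6
= 280 + 6 + 4.60
= 290.6 mOsm/kg ≈ 290.6 mOsm/kg
Osmolar gap = measured − calculated = 292 − 290.6 = 1.4 mOsm/kg

1.4 mOsm/kg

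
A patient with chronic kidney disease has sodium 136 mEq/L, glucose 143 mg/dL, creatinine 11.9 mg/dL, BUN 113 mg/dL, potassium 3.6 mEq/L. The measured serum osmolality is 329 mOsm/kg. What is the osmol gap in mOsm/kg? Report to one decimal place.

8.7 mOsm/kg

Calculated osmolality = 2·Na + glucose/18 + BUN/2.8
= 2·136 + 143/18 + 113/2.8
= 272 + 7.94 + 40.36
= 320.3 mOsm/kg ≈ 320.3 mOsm/kg
Osmolar gap = measured − calculated = 329 − 320.3 = 8.7 mOsm/kg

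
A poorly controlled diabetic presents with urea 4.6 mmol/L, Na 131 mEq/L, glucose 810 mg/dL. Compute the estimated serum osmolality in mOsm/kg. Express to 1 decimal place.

311.6 mOsm/kg

Calculated osmolality = 2·Na + glucose/18 + urea
= 2·131 + 810/18 + 4.6
= 262 + 45 + 4.60
= 311.6 mOsm/kg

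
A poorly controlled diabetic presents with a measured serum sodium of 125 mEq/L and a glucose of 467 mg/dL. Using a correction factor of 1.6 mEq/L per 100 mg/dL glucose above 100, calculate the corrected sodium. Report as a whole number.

131 mEq/L

Corrected Na = measured Na + 1.6 · (glucose − 100)/100
= 125 + 1.6 · (467 − 100)/100
= 125 + 5.9
= 130.9 mEq/L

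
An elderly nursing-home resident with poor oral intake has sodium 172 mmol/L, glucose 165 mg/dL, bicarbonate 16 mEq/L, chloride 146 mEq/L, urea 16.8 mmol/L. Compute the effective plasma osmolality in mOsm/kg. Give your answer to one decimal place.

Effective osmolality excludes urea (freely permeant across cell membranes):
2·Na + glucose/18
= 2·172 + 165/18
= 344 + 9.17
= 353.17 mOsm/kg

353.2 mOsm/kg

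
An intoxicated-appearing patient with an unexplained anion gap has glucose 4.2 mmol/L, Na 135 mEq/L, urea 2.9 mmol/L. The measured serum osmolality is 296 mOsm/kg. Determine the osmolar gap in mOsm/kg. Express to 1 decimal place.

18.9 mOsm/kg

Calculated osmolality = 2·Na + glucose + urea
= 2·135 + 4.2 + 2.9
= 270 + 4.20 + 2.90
= 277.1 mOsm/kg ≈ 277.1 mOsm/kg
Osmolar gap = measured − calculated = 296 − 277.1 = 18.9 mOsm/kg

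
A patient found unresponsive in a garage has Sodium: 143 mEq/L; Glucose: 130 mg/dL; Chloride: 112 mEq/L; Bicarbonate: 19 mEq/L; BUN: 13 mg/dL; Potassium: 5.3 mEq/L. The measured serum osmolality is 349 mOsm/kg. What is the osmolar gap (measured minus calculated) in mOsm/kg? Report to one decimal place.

51.1 mOsm/kg

Calculated osmolality = 2·Na + glucose/18 + BUN/2.8
= 2·143 + 130/18 + 13/2.8
= 286 + 7.22 + 4.64
= 297.86 mOsm/kg ≈ 297.9 mOsm/kg
Osmolar gap = measured − calculated = 349 − 297.9 = 51.1 mOsm/kg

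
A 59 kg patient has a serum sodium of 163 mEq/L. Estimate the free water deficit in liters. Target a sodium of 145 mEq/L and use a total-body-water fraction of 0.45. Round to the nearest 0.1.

TBW = 0.45 · 59 = 26.55 L
Free water deficit = TBW · (Na/145 − 1)
= 26.55 · (163/145 − 1)
= 26.55 · 0.1241
= 3.29 L

3.3 L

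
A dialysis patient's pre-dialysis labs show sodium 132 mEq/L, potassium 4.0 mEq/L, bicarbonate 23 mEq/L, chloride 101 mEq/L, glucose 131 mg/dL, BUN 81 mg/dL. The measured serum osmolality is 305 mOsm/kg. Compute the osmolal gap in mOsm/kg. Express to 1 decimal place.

Calculated osmolality = 2·Na + glucose/18 + BUN/2.8
= 2·132 + 131/18 + 81/2.8
= 264 + 7.28 + 28.93
= 300.21 mOsm/kg ≈ 300.2 mOsm/kg
Osmolar gap = measured − calculated = 305 − 300.2 = 4.8 mOsm/kg

4.8 mOsm/kg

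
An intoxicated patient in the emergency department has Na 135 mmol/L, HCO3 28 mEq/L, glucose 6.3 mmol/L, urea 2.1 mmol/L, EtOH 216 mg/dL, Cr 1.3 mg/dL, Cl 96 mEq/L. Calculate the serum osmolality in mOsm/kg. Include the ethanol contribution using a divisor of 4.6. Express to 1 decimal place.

Calculated osmolality = 2·Na + glucose + urea + ethanol/4.6
= 2·135 + 6.3 + 2.1 + 216/4.6
= 270 + 6.30 + 2.10 + 46.96
= 325.36 mOsm/kg

325.4 mOsm/kg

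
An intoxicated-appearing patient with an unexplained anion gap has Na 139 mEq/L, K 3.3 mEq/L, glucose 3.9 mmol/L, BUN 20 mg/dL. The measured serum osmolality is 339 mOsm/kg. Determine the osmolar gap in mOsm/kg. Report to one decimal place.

Calculated osmolality = 2·Na + glucose + BUN/2.8
= 2·139 + 3.9 + 20/2.8
= 278 + 3.90 + 7.14
= 289.04 mOsm/kg ≈ 289.0 mOsm/kg
Osmolar gap = measured − calculated = 339 − 289.0 = 50.0 mOsm/kg

50.0 mOsm/kg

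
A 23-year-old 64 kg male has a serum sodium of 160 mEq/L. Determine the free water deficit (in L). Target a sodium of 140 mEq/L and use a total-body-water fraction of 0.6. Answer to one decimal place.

TBW = 0.6 · 64 = 38.4 L
Free water deficit = TBW · (Na/140 − 1)
= 38.4 · (160/140 − 1)
= 38.4 · 0.1429
= 5.49 L

5.5 L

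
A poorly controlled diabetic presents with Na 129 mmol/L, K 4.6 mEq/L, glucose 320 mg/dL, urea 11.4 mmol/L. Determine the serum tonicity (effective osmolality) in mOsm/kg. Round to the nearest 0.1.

275.8 mOsm/kg

Effective osmolality excludes urea (freely permeant across cell membranes):
2·Na + glucose/18
= 2·129 + 320/18
= 258 + 17.78
= 275.78 mOsm/kg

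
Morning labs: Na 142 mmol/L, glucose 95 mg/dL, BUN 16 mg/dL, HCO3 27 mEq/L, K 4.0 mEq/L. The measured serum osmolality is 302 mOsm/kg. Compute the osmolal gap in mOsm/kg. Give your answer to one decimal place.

7.0 mOsm/kg

Calculated osmolality = 2·Na + glucose/18 + BUN/2.8
= 2·142 + 95/18 + 16/2.8
= 284 + 5.28 + 5.71
= 294.99 mOsm/kg ≈ 295.0 mOsm/kg
Osmolar gap = measured − calculated = 302 − 295.0 = 7.0 mOsm/kg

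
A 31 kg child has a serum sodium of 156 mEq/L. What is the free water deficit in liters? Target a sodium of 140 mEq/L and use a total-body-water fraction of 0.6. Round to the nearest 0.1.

2.1 L

TBW = 0.6 · 31 = 18.6 L
Free water deficit = TBW · (Na/140 − 1)
= 18.6 · (156/140 − 1)
= 18.6 · 0.1143
= 2.13 L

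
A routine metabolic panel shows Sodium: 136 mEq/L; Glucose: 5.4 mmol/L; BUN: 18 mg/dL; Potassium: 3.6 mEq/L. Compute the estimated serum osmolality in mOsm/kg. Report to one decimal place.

Calculated osmolality = 2·Na + glucose + BUN/2.8
= 2·136 + 5.4 + 18/2.8
= 272 + 5.40 + 6.43
= 283.83 mOsm/kg

283.8 mOsm/kg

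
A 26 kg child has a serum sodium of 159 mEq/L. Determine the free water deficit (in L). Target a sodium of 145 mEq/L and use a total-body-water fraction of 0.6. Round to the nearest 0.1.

TBW = 0.6 · 26 = 15.6 L
Free water deficit = TBW · (Na/145 − 1)
= 15.6 · (159/145 − 1)
= 15.6 · 0.0966
= 1.51 L

1.5 L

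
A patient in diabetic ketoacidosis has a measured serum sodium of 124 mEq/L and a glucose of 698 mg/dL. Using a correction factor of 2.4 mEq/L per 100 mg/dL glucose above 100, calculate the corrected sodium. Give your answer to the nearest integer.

138 mEq/L

Corrected Na = measured Na + 2.4 · (glucose − 100)/100
= 124 + 2.4 · (698 − 100)/100
= 124 + 14.4
= 138.4 mEq/L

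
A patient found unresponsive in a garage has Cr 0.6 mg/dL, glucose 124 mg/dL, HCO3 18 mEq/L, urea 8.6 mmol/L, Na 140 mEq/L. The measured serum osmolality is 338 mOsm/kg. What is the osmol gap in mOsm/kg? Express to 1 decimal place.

42.5 mOsm/kg

Calculated osmolality = 2·Na + glucose/18 + urea
= 2·140 + 124/18 + 8.6
= 280 + 6.89 + 8.60
= 295.49 mOsm/kg ≈ 295.5 mOsm/kg
Osmolar gap = measured − calculated = 338 − 295.5 = 42.5 mOsm/kg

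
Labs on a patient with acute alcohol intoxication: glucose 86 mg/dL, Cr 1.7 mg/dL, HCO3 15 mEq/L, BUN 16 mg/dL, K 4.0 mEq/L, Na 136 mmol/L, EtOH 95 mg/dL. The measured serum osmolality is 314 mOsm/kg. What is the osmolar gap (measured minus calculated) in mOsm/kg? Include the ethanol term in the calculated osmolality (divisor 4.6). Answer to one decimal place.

10.9 mOsm/kg

Calculated osmolality = 2·Na + glucose/18 + BUN/2.8 + ethanol/4.6
= 2·136 + 86/18 + 16/2.8 + 95/4.6
= 272 + 4.78 + 5.71 + 20.65
= 303.14 mOsm/kg ≈ 303.1 mOsm/kg
Osmolar gap = measured − calculated = 314 − 303.1 = 10.9 mOsm/kg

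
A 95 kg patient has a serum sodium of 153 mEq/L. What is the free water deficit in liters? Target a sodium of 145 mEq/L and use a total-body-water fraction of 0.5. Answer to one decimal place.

2.6 L

TBW = 0.5 · 95 = 47.5 L
Free water deficit = TBW · (Na/145 − 1)
= 47.5 · (153/145 − 1)
= 47.5 · 0.0552
= 2.62 L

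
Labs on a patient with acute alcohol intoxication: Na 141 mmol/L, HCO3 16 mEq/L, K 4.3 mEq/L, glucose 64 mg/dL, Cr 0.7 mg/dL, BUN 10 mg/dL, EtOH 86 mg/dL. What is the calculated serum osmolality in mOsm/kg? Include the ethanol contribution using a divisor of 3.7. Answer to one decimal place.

312.4 mOsm/kg

Calculated osmolality = 2·Na + glucose/18 + BUN/2.8 + ethanol/3.7
= 2·141 + 64/18 + 10/2.8 + 86/3.7
= 282 + 3.56 + 3.57 + 23.24
= 312.37 mOsm/kg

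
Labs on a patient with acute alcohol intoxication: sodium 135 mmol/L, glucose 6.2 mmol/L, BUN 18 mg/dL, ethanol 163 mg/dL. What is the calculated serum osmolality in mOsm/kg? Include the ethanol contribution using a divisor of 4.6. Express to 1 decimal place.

Calculated osmolality = 2·Na + glucose + BUN/2.8 + ethanol/4.6
= 2·135 + 6.2 + 18/2.8 + 163/4.6
= 270 + 6.20 + 6.43 + 35.43
= 318.06 mOsm/kg

318.1 mOsm/kg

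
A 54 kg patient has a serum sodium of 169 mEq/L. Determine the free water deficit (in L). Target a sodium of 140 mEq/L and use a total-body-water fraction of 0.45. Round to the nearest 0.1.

5.0 L

TBW = 0.45 · 54 = 24.3 L
Free water deficit = TBW · (Na/140 − 1)
= 24.3 · (169/140 − 1)
= 24.3 · 0.2071
= 5.03 L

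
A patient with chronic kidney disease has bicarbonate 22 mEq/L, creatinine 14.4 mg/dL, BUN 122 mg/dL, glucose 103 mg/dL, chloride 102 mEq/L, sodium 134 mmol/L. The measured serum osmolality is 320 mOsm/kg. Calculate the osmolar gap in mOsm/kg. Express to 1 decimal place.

Calculated osmolality = 2·Na + glucose/18 + BUN/2.8
= 2·134 + 103/18 + 122/2.8
= 268 + 5.72 + 43.57
= 317.29 mOsm/kg ≈ 317.3 mOsm/kg
Osmolar gap = measured − calculated = 320 − 317.3 = 2.7 mOsm/kg

2.7 mOsm/kg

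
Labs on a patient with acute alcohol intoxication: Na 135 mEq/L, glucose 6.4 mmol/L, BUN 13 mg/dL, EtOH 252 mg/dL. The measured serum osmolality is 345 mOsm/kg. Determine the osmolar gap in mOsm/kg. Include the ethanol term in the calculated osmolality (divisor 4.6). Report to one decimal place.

9.2 mOsm/kg

Calculated osmolality = 2·Na + glucose + BUN/2.8 + ethanol/4.6
= 2·135 + 6.4 + 13/2.8 + 252/4.6
= 270 + 6.40 + 4.64 + 54.78
= 335.82 mOsm/kg ≈ 335.8 mOsm/kg
Osmolar gap = measured − calculated = 345 − 335.8 = 9.2 mOsm/kg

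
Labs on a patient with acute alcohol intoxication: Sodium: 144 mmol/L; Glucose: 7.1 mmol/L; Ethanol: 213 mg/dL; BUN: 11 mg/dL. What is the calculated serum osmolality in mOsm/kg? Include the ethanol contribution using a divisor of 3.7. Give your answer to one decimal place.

356.6 mOsm/kg

Calculated osmolality = 2·Na + glucose + BUN/2.8 + ethanol/3.7
= 2·144 + 7.1 + 11/2.8 + 213/3.7
= 288 + 7.10 + 3.93 + 57.57
= 356.6 mOsm/kg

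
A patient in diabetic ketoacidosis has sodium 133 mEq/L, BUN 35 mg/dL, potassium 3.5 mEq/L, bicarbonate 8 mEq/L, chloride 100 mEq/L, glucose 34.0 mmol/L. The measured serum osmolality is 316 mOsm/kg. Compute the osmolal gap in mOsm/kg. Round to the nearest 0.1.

Calculated osmolality = 2·Na + glucose + BUN/2.8
= 2·133 + 34 + 35/2.8
= 266 + 34 + 12.50
= 312.5 mOsm/kg ≈ 312.5 mOsm/kg
Osmolar gap = measured − calculated = 316 − 312.5 = 3.5 mOsm/kg

3.5 mOsm/kg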